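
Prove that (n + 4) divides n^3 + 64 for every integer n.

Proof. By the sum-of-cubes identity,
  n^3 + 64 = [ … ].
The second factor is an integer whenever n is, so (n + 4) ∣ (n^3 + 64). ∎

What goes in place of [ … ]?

(n + 4)(n^2 - 4n + 16)

Polynomial division of n^3 + 64 by n + 4 leaves remainder 0 and quotient n^2 - 4n + 16.
Hence n^3 + 64 = (n + 4)(n^2 - 4n + 16).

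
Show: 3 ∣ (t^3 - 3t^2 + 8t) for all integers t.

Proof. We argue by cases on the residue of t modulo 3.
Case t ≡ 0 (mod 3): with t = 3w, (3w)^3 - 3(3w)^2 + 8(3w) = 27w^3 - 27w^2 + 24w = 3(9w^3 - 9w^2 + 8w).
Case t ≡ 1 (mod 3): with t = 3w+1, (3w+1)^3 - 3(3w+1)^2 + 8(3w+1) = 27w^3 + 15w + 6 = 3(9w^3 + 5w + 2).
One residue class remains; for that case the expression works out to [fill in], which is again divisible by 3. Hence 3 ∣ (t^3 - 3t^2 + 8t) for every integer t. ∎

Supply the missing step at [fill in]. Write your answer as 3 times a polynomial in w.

3(9w^3 + 9w^2 + 8w + 4)

Only t ≡ 2 (mod 3) is unaccounted for. Put t = 3w+2:
(3w+2)^3 - 3(3w+2)^2 + 8(3w+2) expands to 27w^3 + 27w^2 + 24w + 12,
and factoring out 3 leaves 3(9w^3 + 9w^2 + 8w + 4).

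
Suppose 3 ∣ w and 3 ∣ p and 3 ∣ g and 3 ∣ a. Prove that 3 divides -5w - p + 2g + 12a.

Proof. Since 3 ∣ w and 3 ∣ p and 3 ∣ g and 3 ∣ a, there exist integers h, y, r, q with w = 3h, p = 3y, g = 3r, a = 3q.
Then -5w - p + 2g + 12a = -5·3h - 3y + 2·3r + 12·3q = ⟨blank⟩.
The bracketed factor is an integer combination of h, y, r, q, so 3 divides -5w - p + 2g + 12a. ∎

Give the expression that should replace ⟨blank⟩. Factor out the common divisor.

3(-5h + 12q + 2r - y)

Each term has a factor of 3: -5·3h - 3y + 2·3r + 12·3q = 3·(-5h + 12q + 2r - y).
Since -5h + 12q + 2r - y is an integer, 3 ∣ (-5w - p + 2g + 12a).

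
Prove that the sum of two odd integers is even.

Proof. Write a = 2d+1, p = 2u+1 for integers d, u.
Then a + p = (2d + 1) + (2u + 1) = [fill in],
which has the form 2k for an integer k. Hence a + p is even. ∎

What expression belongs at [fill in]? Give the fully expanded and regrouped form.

2(d + u + 1)

(2d + 1) + (2u + 1) = 2d + 2u + 2
= 2(d + u + 1).
Since d + u + 1 is an integer, the sum is of the form 2k for an integer k.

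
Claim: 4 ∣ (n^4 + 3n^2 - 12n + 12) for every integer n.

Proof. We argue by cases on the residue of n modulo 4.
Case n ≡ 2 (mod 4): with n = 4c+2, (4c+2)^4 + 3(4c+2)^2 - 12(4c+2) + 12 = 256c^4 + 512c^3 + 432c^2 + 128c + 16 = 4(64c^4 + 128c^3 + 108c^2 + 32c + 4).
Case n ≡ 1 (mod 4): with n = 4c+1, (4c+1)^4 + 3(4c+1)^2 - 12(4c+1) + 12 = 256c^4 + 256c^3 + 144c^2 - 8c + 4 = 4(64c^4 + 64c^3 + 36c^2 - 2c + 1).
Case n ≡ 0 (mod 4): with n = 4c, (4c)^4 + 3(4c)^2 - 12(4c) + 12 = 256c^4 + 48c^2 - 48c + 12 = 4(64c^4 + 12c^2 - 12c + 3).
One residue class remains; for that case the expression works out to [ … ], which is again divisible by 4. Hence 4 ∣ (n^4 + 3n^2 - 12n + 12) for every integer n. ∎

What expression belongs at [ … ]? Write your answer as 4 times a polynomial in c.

Only n ≡ 3 (mod 4) is unaccounted for. Put n = 4c+3:
(4c+3)^4 + 3(4c+3)^2 - 12(4c+3) + 12 expands to 256c^4 + 768c^3 + 912c^2 + 456c + 84,
and factoring out 4 leaves 4(64c^4 + 192c^3 + 228c^2 + 114c + 21).

4(64c^4 + 192c^3 + 228c^2 + 114c + 21)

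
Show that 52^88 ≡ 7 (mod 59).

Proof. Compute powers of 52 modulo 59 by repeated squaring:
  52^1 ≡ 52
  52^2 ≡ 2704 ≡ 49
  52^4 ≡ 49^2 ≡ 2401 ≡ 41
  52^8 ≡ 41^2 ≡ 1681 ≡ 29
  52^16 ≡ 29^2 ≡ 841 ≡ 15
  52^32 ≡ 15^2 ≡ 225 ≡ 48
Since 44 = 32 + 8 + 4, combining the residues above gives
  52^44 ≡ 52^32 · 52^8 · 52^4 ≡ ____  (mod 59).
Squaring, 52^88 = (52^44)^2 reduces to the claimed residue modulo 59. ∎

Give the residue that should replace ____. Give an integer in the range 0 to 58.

19

52^32 · 52^8 · 52^4 ≡ 48 · 29 · 41 = 57072.
57072 mod 59 = 19, so 52^44 ≡ 19 (mod 59).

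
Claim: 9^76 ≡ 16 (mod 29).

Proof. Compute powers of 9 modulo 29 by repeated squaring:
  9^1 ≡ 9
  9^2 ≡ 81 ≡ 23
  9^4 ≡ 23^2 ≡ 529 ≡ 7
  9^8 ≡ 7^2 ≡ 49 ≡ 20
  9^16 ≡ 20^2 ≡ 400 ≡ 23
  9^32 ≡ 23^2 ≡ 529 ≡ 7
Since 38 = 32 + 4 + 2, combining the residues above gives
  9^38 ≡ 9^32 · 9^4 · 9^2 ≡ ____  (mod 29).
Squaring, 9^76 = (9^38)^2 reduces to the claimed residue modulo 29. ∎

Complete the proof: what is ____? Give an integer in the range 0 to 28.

Multiply the listed residues: 7 · 7 · 23 = 49 → 1127.
Reducing modulo 29: 1127 = 38·29 + 25, so 9^38 ≡ 25.

25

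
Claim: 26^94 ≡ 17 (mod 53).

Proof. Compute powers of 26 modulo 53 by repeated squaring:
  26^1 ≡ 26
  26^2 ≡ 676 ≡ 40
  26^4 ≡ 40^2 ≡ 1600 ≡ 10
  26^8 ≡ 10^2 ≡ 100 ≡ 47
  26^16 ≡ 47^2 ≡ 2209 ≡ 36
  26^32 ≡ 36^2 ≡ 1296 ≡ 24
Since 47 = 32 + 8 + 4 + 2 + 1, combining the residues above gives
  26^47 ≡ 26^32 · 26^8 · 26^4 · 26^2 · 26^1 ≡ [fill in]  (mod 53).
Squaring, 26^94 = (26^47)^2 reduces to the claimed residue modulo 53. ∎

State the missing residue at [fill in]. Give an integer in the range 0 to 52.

26^32 · 26^8 · 26^4 · 26^2 · 26^1 ≡ 24 · 47 · 10 · 40 · 26 = 11731200.
11731200 mod 53 = 21, so 26^47 ≡ 21 (mod 53).

21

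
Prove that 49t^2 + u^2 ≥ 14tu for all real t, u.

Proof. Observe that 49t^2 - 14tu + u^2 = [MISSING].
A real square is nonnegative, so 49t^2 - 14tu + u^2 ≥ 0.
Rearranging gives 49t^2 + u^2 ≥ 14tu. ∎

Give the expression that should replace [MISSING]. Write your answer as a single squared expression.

(7t - u)^2

The leading and trailing coefficients are 7^2 and 1^2, and 14 = 2·7·1, so the trinomial is (7t - u)^2.
Hence 49t^2 - 14tu + u^2 ≥ 0.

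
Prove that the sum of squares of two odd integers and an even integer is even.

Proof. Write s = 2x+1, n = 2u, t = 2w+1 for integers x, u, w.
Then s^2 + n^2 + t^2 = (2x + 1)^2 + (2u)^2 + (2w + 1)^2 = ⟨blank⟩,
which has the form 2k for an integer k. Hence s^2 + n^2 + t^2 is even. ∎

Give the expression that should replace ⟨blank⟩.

2(2u^2 + 2w^2 + 2w + 2x^2 + 2x + 1)

Expanding: (2x + 1)^2 + (2u)^2 + (2w + 1)^2 = 4u^2 + 4w^2 + 4w + 4x^2 + 4x + 2.
Every term is even; pulling out the factor of 2 gives 2(2u^2 + 2w^2 + 2w + 2x^2 + 2x + 1).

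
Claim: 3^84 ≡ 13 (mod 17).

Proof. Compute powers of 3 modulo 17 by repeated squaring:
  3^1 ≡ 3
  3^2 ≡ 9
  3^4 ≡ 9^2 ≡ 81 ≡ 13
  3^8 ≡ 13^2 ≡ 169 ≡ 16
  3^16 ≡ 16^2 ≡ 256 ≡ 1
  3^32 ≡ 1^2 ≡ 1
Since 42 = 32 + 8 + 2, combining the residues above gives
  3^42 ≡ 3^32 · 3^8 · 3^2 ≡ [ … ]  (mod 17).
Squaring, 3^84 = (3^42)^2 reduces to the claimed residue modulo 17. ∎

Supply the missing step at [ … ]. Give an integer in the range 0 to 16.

8

Multiply the listed residues: 1 · 16 · 9 = 16 → 144.
Reducing modulo 17: 144 = 8·17 + 8, so 3^42 ≡ 8.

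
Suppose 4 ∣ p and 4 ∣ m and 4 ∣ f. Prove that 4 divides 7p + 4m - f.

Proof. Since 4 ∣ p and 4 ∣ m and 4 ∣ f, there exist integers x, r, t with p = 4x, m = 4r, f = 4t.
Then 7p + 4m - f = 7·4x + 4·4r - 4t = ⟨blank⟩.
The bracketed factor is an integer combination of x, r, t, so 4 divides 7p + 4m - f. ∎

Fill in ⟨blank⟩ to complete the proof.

Pull the common 4 out of every term: 7·4x + 4·4r - 4t = 4(4r - t + 7x).
4r - t + 7x is an integer, which exhibits the divisibility.

4(4r - t + 7x)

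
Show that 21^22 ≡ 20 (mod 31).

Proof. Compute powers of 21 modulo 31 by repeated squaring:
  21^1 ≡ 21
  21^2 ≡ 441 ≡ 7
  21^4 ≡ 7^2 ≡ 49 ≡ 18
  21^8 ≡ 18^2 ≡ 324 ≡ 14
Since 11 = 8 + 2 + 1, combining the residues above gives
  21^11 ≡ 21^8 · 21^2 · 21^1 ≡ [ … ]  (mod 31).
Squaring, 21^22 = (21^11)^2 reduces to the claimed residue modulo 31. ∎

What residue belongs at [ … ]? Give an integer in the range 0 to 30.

12

21^8 · 21^2 · 21^1 ≡ 14 · 7 · 21 = 2058.
2058 mod 31 = 12, so 21^11 ≡ 12 (mod 31).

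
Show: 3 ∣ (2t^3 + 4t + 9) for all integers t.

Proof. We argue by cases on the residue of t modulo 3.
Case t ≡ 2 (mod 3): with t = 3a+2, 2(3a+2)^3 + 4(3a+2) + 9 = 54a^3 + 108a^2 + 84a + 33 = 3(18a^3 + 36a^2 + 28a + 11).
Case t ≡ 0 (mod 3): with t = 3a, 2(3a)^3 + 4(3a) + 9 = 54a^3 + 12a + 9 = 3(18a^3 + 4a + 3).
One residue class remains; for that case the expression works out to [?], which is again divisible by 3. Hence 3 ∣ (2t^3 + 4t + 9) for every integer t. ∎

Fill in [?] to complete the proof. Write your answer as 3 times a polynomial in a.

The residues treated are {2, 0}, so the missing case is t ≡ 1 (mod 3); write t = 3a+1.
Then 2(3a+1)^3 + 4(3a+1) + 9 = 54a^3 + 54a^2 + 30a + 15 = 3(18a^3 + 18a^2 + 10a + 5).

3(18a^3 + 18a^2 + 10a + 5)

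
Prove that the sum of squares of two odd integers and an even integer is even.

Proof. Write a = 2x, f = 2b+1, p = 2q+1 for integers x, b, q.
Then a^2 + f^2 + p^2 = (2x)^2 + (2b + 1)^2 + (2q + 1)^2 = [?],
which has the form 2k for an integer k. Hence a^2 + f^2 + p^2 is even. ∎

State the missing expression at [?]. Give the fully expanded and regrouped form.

2(2b^2 + 2b + 2q^2 + 2q + 2x^2 + 1)

(2x)^2 + (2b + 1)^2 + (2q + 1)^2 = 4b^2 + 4b + 4q^2 + 4q + 4x^2 + 2
= 2(2b^2 + 2b + 2q^2 + 2q + 2x^2 + 1).
Since 2b^2 + 2b + 2q^2 + 2q + 2x^2 + 1 is an integer, the sum of squares is of the form 2k for an integer k.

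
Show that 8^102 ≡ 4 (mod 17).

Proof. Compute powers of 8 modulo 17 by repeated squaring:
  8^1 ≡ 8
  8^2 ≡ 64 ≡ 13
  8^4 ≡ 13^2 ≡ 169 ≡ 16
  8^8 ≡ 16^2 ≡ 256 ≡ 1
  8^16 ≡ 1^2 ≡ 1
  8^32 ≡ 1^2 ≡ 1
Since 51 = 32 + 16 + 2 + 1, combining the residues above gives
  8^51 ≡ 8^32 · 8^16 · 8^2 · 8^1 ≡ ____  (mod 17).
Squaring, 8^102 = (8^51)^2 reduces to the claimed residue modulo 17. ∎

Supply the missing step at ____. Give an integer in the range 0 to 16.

2

Multiply the listed residues: 1 · 1 · 13 · 8 = 1 → 13 → 104.
Reducing modulo 17: 104 = 6·17 + 2, so 8^51 ≡ 2.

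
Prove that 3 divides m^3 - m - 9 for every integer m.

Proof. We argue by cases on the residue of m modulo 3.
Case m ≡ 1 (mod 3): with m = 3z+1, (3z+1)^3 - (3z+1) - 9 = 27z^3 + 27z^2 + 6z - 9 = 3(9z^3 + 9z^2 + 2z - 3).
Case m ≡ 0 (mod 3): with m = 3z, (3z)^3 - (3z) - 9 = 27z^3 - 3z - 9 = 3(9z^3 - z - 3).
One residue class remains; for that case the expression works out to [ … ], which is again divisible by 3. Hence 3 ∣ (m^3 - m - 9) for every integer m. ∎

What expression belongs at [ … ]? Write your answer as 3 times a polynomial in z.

3(9z^3 + 18z^2 + 11z - 1)

Only m ≡ 2 (mod 3) is unaccounted for. Put m = 3z+2:
(3z+2)^3 - (3z+2) - 9 expands to 27z^3 + 54z^2 + 33z - 3,
and factoring out 3 leaves 3(9z^3 + 18z^2 + 11z - 1).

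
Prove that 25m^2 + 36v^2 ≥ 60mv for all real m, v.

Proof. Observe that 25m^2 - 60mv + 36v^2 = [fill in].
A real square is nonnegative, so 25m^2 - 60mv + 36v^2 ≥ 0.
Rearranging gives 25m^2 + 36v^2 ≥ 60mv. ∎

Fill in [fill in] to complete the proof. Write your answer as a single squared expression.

25m^2 - 60mv + 36v^2 is a perfect-square trinomial: the outer terms are (5m)^2 and (6v)^2, and the cross term is -2·5m·6v.
So 25m^2 - 60mv + 36v^2 = (5m - 6v)^2 ≥ 0.

(5m - 6v)^2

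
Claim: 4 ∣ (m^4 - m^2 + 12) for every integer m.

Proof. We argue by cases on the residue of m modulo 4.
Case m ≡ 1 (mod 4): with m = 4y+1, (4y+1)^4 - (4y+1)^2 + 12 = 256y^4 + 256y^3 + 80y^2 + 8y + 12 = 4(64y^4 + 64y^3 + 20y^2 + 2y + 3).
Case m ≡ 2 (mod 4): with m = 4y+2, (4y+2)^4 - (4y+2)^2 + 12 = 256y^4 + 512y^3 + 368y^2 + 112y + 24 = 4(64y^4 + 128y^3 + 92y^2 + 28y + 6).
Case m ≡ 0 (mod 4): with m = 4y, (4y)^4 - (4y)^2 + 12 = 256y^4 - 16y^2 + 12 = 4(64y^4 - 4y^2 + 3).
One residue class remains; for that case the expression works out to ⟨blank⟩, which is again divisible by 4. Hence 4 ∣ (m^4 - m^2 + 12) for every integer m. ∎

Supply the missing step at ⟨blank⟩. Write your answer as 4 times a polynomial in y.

Only m ≡ 3 (mod 4) is unaccounted for. Put m = 4y+3:
(4y+3)^4 - (4y+3)^2 + 12 expands to 256y^4 + 768y^3 + 848y^2 + 408y + 84,
and factoring out 4 leaves 4(64y^4 + 192y^3 + 212y^2 + 102y + 21).

4(64y^4 + 192y^3 + 212y^2 + 102y + 21)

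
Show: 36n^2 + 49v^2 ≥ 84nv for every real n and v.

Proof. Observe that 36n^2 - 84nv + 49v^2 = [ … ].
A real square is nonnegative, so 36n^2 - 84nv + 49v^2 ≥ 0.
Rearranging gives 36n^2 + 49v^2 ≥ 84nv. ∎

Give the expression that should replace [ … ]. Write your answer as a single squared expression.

The leading and trailing coefficients are 6^2 and 7^2, and 84 = 2·6·7, so the trinomial is (6n - 7v)^2.
Hence 36n^2 - 84nv + 49v^2 ≥ 0.

(6n - 7v)^2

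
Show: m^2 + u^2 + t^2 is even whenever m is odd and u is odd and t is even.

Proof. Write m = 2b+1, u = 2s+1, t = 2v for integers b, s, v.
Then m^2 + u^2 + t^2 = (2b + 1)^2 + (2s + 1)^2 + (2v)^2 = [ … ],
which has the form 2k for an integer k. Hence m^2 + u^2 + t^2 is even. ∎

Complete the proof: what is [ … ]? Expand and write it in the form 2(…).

(2b + 1)^2 + (2s + 1)^2 + (2v)^2 = 4b^2 + 4b + 4s^2 + 4s + 4v^2 + 2
= 2(2b^2 + 2b + 2s^2 + 2s + 2v^2 + 1).
Since 2b^2 + 2b + 2s^2 + 2s + 2v^2 + 1 is an integer, the sum of squares is of the form 2k for an integer k.

2(2b^2 + 2b + 2s^2 + 2s + 2v^2 + 1)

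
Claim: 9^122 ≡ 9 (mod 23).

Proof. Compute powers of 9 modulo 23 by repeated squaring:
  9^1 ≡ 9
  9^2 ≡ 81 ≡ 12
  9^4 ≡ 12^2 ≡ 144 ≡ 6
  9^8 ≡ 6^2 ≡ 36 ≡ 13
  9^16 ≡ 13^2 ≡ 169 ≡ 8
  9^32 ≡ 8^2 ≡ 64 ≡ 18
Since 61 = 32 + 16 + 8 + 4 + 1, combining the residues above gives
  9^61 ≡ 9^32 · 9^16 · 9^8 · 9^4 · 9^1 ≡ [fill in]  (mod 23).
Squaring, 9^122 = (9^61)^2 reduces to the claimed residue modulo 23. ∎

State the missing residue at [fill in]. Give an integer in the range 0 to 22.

3

9^32 · 9^16 · 9^8 · 9^4 · 9^1 ≡ 18 · 8 · 13 · 6 · 9 = 101088.
101088 mod 23 = 3, so 9^61 ≡ 3 (mod 23).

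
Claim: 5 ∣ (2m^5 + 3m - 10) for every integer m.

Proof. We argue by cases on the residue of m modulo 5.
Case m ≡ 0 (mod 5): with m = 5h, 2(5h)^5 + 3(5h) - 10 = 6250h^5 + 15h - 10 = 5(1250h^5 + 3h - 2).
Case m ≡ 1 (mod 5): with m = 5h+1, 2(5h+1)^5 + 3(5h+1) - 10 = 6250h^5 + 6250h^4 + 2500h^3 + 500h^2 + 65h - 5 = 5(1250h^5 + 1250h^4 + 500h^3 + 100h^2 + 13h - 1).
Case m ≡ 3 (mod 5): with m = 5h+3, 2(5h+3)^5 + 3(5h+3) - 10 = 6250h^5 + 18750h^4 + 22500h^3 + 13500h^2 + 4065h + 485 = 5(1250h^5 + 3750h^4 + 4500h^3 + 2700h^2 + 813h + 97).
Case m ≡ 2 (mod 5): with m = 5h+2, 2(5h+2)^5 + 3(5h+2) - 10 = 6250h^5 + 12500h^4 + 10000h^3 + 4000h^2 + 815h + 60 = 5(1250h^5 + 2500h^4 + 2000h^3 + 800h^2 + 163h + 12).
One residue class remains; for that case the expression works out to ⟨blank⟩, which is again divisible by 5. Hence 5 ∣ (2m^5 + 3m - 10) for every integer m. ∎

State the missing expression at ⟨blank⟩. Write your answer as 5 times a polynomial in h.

The residues treated are {0, 1, 3, 2}, so the missing case is m ≡ 4 (mod 5); write m = 5h+4.
Then 2(5h+4)^5 + 3(5h+4) - 10 = 6250h^5 + 25000h^4 + 40000h^3 + 32000h^2 + 12815h + 2050 = 5(1250h^5 + 5000h^4 + 8000h^3 + 6400h^2 + 2563h + 410).

5(1250h^5 + 5000h^4 + 8000h^3 + 6400h^2 + 2563h + 410)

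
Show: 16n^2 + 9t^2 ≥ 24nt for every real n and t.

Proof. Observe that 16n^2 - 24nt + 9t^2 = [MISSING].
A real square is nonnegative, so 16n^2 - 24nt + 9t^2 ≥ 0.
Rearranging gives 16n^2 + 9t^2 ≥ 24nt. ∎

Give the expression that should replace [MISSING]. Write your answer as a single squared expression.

(4n - 3t)^2

16n^2 - 24nt + 9t^2 is a perfect-square trinomial: the outer terms are (4n)^2 and (3t)^2, and the cross term is -2·4n·3t.
So 16n^2 - 24nt + 9t^2 = (4n - 3t)^2 ≥ 0.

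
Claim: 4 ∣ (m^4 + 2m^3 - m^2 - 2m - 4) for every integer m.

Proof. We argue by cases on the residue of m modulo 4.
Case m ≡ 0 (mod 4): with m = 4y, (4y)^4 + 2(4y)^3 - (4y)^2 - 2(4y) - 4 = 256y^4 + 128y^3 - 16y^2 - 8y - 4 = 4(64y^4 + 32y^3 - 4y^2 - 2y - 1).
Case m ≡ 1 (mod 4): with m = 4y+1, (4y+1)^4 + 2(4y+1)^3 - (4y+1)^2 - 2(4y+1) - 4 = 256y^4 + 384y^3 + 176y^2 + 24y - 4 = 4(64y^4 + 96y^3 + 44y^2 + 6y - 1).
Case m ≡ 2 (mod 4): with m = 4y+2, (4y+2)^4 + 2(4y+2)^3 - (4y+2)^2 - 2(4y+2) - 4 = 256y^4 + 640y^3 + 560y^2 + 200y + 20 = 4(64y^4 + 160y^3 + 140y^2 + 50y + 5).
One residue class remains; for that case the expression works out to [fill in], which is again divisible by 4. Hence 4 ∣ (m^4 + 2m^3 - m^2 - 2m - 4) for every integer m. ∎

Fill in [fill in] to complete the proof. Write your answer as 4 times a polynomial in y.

4(64y^4 + 224y^3 + 284y^2 + 154y + 29)

The residues treated are {0, 1, 2}, so the missing case is m ≡ 3 (mod 4); write m = 4y+3.
Then (4y+3)^4 + 2(4y+3)^3 - (4y+3)^2 - 2(4y+3) - 4 = 256y^4 + 896y^3 + 1136y^2 + 616y + 116 = 4(64y^4 + 224y^3 + 284y^2 + 154y + 29).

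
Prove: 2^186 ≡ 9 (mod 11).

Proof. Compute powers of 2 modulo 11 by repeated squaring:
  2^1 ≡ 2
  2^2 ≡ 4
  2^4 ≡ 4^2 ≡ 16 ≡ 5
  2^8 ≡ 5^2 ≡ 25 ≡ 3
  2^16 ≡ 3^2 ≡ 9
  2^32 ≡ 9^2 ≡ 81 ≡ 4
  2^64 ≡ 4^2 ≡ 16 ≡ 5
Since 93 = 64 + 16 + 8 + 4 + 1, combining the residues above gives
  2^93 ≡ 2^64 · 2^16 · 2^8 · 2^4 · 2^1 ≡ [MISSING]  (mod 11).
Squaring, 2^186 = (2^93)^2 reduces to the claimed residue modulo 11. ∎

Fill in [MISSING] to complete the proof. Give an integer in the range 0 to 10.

Multiply the listed residues: 5 · 9 · 3 · 5 · 2 = 45 → 135 → 675 → 1350.
Reducing modulo 11: 1350 = 122·11 + 8, so 2^93 ≡ 8.

8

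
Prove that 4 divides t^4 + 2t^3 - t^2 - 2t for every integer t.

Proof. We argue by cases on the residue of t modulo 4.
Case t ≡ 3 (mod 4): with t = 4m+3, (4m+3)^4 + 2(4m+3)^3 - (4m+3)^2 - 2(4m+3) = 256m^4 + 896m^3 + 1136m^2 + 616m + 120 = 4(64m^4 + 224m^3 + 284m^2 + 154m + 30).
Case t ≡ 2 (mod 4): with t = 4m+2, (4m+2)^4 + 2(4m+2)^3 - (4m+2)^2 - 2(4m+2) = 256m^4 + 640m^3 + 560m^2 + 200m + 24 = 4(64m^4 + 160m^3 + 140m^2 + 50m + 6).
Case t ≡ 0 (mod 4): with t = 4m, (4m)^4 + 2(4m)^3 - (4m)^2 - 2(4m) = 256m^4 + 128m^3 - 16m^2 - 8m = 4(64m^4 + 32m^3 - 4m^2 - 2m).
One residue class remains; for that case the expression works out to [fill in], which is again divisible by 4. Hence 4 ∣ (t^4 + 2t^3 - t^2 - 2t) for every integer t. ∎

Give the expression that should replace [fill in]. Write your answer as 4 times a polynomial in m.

Only t ≡ 1 (mod 4) is unaccounted for. Put t = 4m+1:
(4m+1)^4 + 2(4m+1)^3 - (4m+1)^2 - 2(4m+1) expands to 256m^4 + 384m^3 + 176m^2 + 24m,
and factoring out 4 leaves 4(64m^4 + 96m^3 + 44m^2 + 6m).

4(64m^4 + 96m^3 + 44m^2 + 6m)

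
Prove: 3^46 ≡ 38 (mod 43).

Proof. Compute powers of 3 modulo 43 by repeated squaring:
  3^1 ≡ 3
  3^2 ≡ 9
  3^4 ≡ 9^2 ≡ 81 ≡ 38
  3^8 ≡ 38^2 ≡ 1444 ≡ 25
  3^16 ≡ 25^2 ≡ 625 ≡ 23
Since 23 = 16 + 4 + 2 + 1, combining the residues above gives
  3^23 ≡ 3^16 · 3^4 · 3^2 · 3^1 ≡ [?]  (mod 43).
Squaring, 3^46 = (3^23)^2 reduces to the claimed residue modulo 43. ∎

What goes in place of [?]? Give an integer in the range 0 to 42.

3^16 · 3^4 · 3^2 · 3^1 ≡ 23 · 38 · 9 · 3 = 23598.
23598 mod 43 = 34, so 3^23 ≡ 34 (mod 43).

34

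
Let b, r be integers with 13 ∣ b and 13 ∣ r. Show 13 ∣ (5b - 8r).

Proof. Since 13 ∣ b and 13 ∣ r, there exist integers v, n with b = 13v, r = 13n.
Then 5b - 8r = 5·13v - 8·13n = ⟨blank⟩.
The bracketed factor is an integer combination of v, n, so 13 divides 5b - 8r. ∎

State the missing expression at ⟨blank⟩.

13(-8n + 5v)

Each term has a factor of 13: 5·13v - 8·13n = 13·(-8n + 5v).
Since -8n + 5v is an integer, 13 ∣ (5b - 8r).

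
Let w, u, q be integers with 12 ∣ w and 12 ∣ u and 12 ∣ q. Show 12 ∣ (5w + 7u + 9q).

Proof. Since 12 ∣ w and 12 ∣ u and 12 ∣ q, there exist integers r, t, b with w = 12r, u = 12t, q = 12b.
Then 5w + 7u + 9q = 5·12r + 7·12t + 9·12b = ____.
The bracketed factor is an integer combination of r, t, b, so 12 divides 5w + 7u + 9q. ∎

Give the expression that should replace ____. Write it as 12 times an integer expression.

12(9b + 5r + 7t)

Each term has a factor of 12: 5·12r + 7·12t + 9·12b = 12·(9b + 5r + 7t).
Since 9b + 5r + 7t is an integer, 12 ∣ (5w + 7u + 9q).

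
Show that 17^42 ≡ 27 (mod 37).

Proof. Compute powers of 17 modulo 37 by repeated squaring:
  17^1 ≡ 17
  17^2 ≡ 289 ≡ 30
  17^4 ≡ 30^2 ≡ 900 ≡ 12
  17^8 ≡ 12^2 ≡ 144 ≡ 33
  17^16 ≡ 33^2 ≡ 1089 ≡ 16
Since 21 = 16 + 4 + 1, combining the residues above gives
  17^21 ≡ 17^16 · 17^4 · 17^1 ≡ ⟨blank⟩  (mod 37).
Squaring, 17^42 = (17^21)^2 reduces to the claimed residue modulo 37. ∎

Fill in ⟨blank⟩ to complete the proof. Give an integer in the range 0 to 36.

8

Multiply the listed residues: 16 · 12 · 17 = 192 → 3264.
Reducing modulo 37: 3264 = 88·37 + 8, so 17^21 ≡ 8.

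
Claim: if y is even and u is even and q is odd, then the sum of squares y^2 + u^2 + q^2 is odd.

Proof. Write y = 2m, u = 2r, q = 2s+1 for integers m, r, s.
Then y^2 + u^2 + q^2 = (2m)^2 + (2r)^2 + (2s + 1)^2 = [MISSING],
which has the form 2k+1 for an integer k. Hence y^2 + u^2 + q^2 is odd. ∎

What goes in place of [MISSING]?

(2m)^2 + (2r)^2 + (2s + 1)^2 = 4m^2 + 4r^2 + 4s^2 + 4s + 1
= 2(2m^2 + 2r^2 + 2s^2 + 2s) + 1.
Since 2m^2 + 2r^2 + 2s^2 + 2s is an integer, the sum of squares is of the form 2k+1 for an integer k.

2(2m^2 + 2r^2 + 2s^2 + 2s) + 1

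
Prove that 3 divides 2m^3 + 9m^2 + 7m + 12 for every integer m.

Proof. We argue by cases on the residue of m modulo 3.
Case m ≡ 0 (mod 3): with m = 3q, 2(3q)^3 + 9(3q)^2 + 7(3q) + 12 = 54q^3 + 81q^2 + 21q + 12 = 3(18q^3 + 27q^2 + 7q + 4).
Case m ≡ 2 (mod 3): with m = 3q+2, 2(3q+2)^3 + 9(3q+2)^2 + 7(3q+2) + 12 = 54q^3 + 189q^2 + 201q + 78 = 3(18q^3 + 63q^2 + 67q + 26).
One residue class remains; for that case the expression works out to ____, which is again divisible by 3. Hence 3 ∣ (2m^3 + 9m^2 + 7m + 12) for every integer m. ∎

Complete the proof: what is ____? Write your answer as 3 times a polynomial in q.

Only m ≡ 1 (mod 3) is unaccounted for. Put m = 3q+1:
2(3q+1)^3 + 9(3q+1)^2 + 7(3q+1) + 12 expands to 54q^3 + 135q^2 + 93q + 30,
and factoring out 3 leaves 3(18q^3 + 45q^2 + 31q + 10).

3(18q^3 + 45q^2 + 31q + 10)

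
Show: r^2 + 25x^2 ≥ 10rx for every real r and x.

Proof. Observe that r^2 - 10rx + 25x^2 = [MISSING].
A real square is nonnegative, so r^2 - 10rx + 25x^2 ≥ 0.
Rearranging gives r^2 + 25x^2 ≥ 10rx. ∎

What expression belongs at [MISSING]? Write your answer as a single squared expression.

(r - 5x)^2

The leading and trailing coefficients are 1^2 and 5^2, and 10 = 2·1·5, so the trinomial is (r - 5x)^2.
Hence r^2 - 10rx + 25x^2 ≥ 0.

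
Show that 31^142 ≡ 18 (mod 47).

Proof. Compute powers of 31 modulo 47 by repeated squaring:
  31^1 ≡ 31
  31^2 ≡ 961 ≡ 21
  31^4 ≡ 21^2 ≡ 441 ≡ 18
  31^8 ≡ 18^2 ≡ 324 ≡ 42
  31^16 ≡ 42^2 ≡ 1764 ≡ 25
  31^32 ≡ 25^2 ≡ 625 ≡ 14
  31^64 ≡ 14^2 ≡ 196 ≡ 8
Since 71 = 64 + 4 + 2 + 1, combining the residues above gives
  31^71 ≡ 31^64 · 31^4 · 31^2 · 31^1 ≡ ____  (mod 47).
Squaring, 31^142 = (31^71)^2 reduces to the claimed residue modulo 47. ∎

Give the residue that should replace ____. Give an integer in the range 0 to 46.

26

Multiply the listed residues: 8 · 18 · 21 · 31 = 144 → 3024 → 93744.
Reducing modulo 47: 93744 = 1994·47 + 26, so 31^71 ≡ 26.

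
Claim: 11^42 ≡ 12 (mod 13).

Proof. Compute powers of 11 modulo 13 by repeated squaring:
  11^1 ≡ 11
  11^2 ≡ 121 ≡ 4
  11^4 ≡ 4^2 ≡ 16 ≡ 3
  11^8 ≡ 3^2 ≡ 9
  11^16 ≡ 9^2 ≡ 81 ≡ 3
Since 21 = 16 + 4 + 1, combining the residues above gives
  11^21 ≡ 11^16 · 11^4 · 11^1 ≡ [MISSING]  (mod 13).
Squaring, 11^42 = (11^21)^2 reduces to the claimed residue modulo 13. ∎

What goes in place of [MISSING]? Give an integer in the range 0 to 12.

8

11^16 · 11^4 · 11^1 ≡ 3 · 3 · 11 = 99.
99 mod 13 = 8, so 11^21 ≡ 8 (mod 13).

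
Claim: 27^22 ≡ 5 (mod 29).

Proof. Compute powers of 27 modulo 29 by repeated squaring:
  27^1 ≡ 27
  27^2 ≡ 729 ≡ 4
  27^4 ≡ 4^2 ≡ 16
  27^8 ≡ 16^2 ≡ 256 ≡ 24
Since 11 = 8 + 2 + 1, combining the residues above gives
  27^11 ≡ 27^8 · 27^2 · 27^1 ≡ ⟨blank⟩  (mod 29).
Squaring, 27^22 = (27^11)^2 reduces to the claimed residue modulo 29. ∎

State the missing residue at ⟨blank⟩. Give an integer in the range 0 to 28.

27^8 · 27^2 · 27^1 ≡ 24 · 4 · 27 = 2592.
2592 mod 29 = 11, so 27^11 ≡ 11 (mod 29).

11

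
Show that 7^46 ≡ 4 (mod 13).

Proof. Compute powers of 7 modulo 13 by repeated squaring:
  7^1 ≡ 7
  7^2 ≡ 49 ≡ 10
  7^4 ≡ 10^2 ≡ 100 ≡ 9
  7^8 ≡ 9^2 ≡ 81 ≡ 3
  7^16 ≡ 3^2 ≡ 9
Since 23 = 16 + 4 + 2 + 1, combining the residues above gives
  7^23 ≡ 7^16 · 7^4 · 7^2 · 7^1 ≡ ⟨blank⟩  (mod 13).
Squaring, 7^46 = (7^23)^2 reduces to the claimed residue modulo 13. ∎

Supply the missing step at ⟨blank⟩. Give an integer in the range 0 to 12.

7^16 · 7^4 · 7^2 · 7^1 ≡ 9 · 9 · 10 · 7 = 5670.
5670 mod 13 = 2, so 7^23 ≡ 2 (mod 13).

2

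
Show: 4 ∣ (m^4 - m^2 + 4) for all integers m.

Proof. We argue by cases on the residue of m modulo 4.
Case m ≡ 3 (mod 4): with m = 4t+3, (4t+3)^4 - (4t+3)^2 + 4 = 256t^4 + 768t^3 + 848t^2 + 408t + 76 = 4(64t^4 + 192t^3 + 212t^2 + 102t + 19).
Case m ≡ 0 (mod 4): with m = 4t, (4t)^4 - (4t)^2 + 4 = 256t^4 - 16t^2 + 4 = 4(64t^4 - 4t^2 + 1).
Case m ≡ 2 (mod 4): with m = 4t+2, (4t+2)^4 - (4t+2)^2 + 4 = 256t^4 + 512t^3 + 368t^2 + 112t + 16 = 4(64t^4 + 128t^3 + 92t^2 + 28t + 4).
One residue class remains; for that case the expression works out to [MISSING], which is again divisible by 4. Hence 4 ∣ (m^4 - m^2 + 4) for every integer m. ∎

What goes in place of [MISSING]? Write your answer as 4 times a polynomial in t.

4(64t^4 + 64t^3 + 20t^2 + 2t + 1)

Only m ≡ 1 (mod 4) is unaccounted for. Put m = 4t+1:
(4t+1)^4 - (4t+1)^2 + 4 expands to 256t^4 + 256t^3 + 80t^2 + 8t + 4,
and factoring out 4 leaves 4(64t^4 + 64t^3 + 20t^2 + 2t + 1).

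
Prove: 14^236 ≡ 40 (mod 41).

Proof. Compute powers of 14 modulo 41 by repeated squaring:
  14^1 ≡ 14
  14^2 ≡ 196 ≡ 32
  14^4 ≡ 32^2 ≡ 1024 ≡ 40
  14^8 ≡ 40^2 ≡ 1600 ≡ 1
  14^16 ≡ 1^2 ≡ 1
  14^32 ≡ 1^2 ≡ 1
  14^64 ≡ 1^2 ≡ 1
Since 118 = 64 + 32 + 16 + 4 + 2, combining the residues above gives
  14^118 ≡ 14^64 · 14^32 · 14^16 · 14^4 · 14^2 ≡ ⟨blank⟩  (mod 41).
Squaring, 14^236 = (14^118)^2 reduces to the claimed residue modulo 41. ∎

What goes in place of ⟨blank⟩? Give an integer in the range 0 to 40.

Multiply the listed residues: 1 · 1 · 1 · 40 · 32 = 1 → 1 → 40 → 1280.
Reducing modulo 41: 1280 = 31·41 + 9, so 14^118 ≡ 9.

9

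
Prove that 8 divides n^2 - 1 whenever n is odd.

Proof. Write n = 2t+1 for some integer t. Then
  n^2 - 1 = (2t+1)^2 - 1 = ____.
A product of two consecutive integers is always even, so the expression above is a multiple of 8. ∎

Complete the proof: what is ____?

(2t+1)^2 - 1 = 4t^2 + 4t + 1 - 1 = 4t^2 + 4t = 4t(t+1).
Since t and t+1 are consecutive, t(t+1) is even, and 4·(even) is a multiple of 8.

4t(t + 1)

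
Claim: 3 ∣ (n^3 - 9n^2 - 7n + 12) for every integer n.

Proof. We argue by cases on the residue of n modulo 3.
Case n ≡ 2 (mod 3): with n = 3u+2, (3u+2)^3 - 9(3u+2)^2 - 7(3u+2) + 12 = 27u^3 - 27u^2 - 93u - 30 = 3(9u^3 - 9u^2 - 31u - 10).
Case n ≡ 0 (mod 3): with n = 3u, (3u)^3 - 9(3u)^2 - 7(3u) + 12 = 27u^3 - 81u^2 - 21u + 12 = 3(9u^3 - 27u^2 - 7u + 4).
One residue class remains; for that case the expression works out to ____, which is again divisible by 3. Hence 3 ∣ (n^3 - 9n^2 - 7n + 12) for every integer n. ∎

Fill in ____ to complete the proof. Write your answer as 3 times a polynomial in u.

3(9u^3 - 18u^2 - 22u - 1)

Only n ≡ 1 (mod 3) is unaccounted for. Put n = 3u+1:
(3u+1)^3 - 9(3u+1)^2 - 7(3u+1) + 12 expands to 27u^3 - 54u^2 - 66u - 3,
and factoring out 3 leaves 3(9u^3 - 18u^2 - 22u - 1).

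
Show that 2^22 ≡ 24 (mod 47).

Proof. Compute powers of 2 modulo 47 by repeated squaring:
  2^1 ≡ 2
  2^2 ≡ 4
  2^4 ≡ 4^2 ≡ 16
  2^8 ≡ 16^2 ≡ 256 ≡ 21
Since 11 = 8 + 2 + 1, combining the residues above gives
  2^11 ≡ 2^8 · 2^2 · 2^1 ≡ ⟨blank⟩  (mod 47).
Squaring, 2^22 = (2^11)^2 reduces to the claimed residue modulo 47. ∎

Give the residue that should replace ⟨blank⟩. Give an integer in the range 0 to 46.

Multiply the listed residues: 21 · 4 · 2 = 84 → 168.
Reducing modulo 47: 168 = 3·47 + 27, so 2^11 ≡ 27.

27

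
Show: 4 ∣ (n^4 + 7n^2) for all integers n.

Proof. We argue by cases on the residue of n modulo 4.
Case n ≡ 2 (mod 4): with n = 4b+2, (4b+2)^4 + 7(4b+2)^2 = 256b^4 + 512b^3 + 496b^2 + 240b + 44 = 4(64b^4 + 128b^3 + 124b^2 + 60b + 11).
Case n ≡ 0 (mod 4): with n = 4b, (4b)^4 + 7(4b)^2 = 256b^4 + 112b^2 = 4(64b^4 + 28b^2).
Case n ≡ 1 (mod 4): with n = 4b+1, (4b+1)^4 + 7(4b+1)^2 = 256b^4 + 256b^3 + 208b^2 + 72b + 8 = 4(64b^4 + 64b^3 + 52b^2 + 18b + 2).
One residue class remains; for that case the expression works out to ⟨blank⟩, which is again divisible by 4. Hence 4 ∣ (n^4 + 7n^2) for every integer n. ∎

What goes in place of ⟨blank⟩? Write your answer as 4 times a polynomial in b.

4(64b^4 + 192b^3 + 244b^2 + 150b + 36)

Only n ≡ 3 (mod 4) is unaccounted for. Put n = 4b+3:
(4b+3)^4 + 7(4b+3)^2 expands to 256b^4 + 768b^3 + 976b^2 + 600b + 144,
and factoring out 4 leaves 4(64b^4 + 192b^3 + 244b^2 + 150b + 36).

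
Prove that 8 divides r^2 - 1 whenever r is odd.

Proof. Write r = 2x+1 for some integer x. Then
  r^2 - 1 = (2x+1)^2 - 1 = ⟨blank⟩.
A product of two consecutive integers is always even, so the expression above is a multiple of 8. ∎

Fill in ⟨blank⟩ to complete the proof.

(2x+1)^2 - 1 = 4x^2 + 4x + 1 - 1 = 4x^2 + 4x = 4x(x+1).
Since x and x+1 are consecutive, x(x+1) is even, and 4·(even) is a multiple of 8.

4x(x + 1)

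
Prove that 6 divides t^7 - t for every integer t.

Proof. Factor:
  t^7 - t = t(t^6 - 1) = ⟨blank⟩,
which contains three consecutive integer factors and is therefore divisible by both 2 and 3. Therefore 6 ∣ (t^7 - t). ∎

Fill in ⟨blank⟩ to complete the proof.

t^6 - 1 = (t^2 - 1)(t^4 + t^2 + 1), and t^2 - 1 = (t-1)(t+1).
So t(t^6 - 1) = (t - 1)t(t + 1)(t^4 + t^2 + 1).

(t - 1)t(t + 1)(t^4 + t^2 + 1)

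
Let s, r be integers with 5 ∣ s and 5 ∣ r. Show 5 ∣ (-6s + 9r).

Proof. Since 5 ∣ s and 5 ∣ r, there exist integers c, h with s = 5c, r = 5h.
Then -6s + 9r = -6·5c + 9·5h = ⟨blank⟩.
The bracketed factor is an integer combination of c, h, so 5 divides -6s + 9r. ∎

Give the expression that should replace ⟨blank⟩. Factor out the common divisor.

Each term has a factor of 5: -6·5c + 9·5h = 5·(-6c + 9h).
Since -6c + 9h is an integer, 5 ∣ (-6s + 9r).

5(-6c + 9h)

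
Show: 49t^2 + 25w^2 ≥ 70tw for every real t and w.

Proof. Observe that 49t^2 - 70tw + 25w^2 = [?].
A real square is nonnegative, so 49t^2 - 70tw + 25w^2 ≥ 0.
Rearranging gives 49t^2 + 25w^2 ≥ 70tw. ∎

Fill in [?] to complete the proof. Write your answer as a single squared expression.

49t^2 - 70tw + 25w^2 is a perfect-square trinomial: the outer terms are (7t)^2 and (5w)^2, and the cross term is -2·7t·5w.
So 49t^2 - 70tw + 25w^2 = (7t - 5w)^2 ≥ 0.

(7t - 5w)^2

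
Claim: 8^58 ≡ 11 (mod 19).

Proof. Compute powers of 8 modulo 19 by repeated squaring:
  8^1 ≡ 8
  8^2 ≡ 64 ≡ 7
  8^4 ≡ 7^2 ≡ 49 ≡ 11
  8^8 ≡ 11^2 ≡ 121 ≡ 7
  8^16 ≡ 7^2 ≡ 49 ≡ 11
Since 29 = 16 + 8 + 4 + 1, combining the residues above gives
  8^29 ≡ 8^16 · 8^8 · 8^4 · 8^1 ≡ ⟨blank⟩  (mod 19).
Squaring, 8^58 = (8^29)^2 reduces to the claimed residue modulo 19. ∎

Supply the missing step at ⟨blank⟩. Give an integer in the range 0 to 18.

Multiply the listed residues: 11 · 7 · 11 · 8 = 77 → 847 → 6776.
Reducing modulo 19: 6776 = 356·19 + 12, so 8^29 ≡ 12.

12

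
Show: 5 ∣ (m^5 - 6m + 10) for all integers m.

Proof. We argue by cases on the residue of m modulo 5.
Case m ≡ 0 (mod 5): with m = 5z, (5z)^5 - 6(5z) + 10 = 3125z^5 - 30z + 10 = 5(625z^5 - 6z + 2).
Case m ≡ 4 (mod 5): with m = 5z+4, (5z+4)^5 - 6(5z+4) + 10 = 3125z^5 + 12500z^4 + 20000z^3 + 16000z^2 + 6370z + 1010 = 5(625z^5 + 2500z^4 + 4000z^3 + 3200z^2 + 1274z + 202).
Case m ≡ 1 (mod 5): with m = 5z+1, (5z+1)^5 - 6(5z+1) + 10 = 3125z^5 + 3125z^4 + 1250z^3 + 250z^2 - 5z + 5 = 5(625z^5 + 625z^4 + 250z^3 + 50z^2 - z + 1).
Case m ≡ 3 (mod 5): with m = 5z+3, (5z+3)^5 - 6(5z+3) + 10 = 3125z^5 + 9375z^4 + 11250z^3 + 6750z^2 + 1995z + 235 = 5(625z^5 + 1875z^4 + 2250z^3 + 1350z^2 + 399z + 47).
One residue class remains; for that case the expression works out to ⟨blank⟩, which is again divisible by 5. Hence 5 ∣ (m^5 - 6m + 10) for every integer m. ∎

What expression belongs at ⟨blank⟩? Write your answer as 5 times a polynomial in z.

The residues treated are {0, 4, 1, 3}, so the missing case is m ≡ 2 (mod 5); write m = 5z+2.
Then (5z+2)^5 - 6(5z+2) + 10 = 3125z^5 + 6250z^4 + 5000z^3 + 2000z^2 + 370z + 30 = 5(625z^5 + 1250z^4 + 1000z^3 + 400z^2 + 74z + 6).

5(625z^5 + 1250z^4 + 1000z^3 + 400z^2 + 74z + 6)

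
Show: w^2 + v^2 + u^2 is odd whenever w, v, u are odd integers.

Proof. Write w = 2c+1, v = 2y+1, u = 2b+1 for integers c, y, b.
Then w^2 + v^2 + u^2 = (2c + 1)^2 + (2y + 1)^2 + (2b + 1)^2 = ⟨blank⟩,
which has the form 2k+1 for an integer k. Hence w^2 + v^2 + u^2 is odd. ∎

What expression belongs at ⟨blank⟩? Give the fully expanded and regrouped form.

2(2b^2 + 2b + 2c^2 + 2c + 2y^2 + 2y + 1) + 1

(2c + 1)^2 + (2y + 1)^2 + (2b + 1)^2 = 4b^2 + 4b + 4c^2 + 4c + 4y^2 + 4y + 3
= 2(2b^2 + 2b + 2c^2 + 2c + 2y^2 + 2y + 1) + 1.
Since 2b^2 + 2b + 2c^2 + 2c + 2y^2 + 2y + 1 is an integer, the sum of squares is of the form 2k+1 for an integer k.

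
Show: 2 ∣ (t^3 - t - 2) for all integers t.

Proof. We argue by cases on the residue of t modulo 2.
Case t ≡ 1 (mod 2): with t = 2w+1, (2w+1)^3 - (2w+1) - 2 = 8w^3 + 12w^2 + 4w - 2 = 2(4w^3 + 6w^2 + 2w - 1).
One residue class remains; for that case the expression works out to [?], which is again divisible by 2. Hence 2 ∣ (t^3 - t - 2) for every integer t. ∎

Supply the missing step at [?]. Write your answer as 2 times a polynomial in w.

Only t ≡ 0 (mod 2) is unaccounted for. Put t = 2w:
(2w)^3 - (2w) - 2 expands to 8w^3 - 2w - 2,
and factoring out 2 leaves 2(4w^3 - w - 1).

2(4w^3 - w - 1)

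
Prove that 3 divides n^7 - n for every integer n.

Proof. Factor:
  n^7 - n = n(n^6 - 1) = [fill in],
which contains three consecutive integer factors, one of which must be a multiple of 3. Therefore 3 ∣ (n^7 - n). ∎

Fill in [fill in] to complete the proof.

(n - 1)n(n + 1)(n^4 + n^2 + 1)

n^6 - 1 = (n^2 - 1)(n^4 + n^2 + 1), and n^2 - 1 = (n-1)(n+1).
So n(n^6 - 1) = (n - 1)n(n + 1)(n^4 + n^2 + 1).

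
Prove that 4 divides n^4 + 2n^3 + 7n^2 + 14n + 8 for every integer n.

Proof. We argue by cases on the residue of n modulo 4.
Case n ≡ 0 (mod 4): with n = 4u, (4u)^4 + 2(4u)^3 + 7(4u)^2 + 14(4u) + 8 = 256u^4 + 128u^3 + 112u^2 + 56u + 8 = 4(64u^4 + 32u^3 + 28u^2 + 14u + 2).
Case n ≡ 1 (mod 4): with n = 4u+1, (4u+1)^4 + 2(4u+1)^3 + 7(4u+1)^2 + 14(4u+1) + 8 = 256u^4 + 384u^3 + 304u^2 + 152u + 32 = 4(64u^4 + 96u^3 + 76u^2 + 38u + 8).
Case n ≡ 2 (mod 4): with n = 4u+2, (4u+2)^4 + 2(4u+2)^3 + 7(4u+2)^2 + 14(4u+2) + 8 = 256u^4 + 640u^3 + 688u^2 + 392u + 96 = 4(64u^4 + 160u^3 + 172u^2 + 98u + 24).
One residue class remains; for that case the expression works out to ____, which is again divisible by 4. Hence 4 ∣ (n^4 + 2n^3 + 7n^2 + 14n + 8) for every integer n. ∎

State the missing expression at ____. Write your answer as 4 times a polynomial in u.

4(64u^4 + 224u^3 + 316u^2 + 218u + 62)

The residues treated are {0, 1, 2}, so the missing case is n ≡ 3 (mod 4); write n = 4u+3.
Then (4u+3)^4 + 2(4u+3)^3 + 7(4u+3)^2 + 14(4u+3) + 8 = 256u^4 + 896u^3 + 1264u^2 + 872u + 248 = 4(64u^4 + 224u^3 + 316u^2 + 218u + 62).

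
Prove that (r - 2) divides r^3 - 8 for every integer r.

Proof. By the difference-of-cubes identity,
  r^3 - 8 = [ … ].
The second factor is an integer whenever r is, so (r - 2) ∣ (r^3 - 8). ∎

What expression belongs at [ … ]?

Polynomial division of r^3 - 8 by r - 2 leaves remainder 0 and quotient r^2 + 2r + 4.
Hence r^3 - 8 = (r - 2)(r^2 + 2r + 4).

(r - 2)(r^2 + 2r + 4)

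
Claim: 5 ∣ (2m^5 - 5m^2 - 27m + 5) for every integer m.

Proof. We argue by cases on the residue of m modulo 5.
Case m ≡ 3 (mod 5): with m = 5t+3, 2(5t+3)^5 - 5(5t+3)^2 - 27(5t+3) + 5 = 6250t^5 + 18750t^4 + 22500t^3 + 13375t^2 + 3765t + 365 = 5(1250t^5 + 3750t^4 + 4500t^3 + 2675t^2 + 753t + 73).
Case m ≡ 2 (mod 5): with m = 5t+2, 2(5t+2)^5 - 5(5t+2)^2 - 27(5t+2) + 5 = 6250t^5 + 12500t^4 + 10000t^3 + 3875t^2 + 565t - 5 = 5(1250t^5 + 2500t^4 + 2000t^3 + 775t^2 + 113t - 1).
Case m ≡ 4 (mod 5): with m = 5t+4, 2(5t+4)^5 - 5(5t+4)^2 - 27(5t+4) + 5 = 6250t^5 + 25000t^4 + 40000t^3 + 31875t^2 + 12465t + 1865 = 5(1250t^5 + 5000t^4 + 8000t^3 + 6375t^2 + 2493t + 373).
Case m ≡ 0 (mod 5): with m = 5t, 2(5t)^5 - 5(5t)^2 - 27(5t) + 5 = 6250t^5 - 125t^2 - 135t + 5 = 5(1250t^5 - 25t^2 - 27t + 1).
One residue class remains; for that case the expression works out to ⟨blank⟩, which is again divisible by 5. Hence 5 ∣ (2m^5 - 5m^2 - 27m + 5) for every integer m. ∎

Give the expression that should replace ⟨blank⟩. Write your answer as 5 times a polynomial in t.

The residues treated are {3, 2, 4, 0}, so the missing case is m ≡ 1 (mod 5); write m = 5t+1.
Then 2(5t+1)^5 - 5(5t+1)^2 - 27(5t+1) + 5 = 6250t^5 + 6250t^4 + 2500t^3 + 375t^2 - 135t - 25 = 5(1250t^5 + 1250t^4 + 500t^3 + 75t^2 - 27t - 5).

5(1250t^5 + 1250t^4 + 500t^3 + 75t^2 - 27t - 5)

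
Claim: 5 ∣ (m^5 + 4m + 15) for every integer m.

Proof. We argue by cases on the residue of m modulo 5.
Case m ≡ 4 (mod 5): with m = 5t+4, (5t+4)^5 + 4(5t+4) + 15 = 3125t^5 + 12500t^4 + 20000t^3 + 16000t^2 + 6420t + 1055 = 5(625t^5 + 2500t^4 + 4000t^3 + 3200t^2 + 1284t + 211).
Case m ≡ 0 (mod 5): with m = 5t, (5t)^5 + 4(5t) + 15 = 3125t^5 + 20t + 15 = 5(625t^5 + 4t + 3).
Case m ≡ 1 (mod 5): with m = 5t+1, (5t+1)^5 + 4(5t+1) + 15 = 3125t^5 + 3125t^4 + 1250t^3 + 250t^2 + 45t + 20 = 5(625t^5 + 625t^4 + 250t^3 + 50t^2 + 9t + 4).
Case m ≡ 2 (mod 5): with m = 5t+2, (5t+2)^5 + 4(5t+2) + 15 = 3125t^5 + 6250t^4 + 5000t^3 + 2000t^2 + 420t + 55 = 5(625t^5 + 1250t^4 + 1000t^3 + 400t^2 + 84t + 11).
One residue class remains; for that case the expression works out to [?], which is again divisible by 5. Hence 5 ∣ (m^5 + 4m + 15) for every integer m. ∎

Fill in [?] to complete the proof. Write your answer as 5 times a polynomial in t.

5(625t^5 + 1875t^4 + 2250t^3 + 1350t^2 + 409t + 54)

Only m ≡ 3 (mod 5) is unaccounted for. Put m = 5t+3:
(5t+3)^5 + 4(5t+3) + 15 expands to 3125t^5 + 9375t^4 + 11250t^3 + 6750t^2 + 2045t + 270,
and factoring out 5 leaves 5(625t^5 + 1875t^4 + 2250t^3 + 1350t^2 + 409t + 54).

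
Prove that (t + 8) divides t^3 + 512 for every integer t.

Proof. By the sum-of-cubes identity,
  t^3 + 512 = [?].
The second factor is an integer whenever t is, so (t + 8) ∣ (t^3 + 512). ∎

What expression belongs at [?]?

(t + 8)(t^2 - 8t + 64)

Polynomial division of t^3 + 512 by t + 8 leaves remainder 0 and quotient t^2 - 8t + 64.
Hence t^3 + 512 = (t + 8)(t^2 - 8t + 64).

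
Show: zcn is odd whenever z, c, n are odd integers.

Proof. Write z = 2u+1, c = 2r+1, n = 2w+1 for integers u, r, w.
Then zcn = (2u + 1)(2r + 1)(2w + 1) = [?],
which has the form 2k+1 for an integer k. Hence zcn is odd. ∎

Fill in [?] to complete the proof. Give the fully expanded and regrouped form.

2(4ruw + 2ru + 2rw + r + 2uw + u + w) + 1

(2u + 1)(2r + 1)(2w + 1) = 8ruw + 4ru + 4rw + 2r + 4uw + 2u + 2w + 1
= 2(4ruw + 2ru + 2rw + r + 2uw + u + w) + 1.
Since 4ruw + 2ru + 2rw + r + 2uw + u + w is an integer, the product is of the form 2k+1 for an integer k.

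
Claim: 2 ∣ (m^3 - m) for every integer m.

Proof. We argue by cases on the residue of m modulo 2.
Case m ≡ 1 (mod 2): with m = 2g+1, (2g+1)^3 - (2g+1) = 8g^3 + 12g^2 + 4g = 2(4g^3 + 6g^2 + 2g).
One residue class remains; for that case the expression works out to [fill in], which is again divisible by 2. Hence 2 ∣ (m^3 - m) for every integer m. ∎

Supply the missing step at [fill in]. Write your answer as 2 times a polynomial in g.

Only m ≡ 0 (mod 2) is unaccounted for. Put m = 2g:
(2g)^3 - (2g) expands to 8g^3 - 2g,
and factoring out 2 leaves 2(4g^3 - g).

2(4g^3 - g)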